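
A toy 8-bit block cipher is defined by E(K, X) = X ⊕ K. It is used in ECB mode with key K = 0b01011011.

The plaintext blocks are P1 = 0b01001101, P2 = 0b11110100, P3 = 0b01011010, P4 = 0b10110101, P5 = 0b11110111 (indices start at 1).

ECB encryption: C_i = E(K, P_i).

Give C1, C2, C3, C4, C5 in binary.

C1 = 0b00010110, C2 = 0b10101111, C3 = 0b00000001, C4 = 0b11101110, C5 = 0b10101100

C1: E(K, 0b01001101) = 0b00010110.
C2: E(K, 0b11110100) = 0b10101111.
C3: E(K, 0b01011010) = 0b00000001.
C4: E(K, 0b10110101) = 0b11101110.
C5: E(K, 0b11110111) = 0b10101100.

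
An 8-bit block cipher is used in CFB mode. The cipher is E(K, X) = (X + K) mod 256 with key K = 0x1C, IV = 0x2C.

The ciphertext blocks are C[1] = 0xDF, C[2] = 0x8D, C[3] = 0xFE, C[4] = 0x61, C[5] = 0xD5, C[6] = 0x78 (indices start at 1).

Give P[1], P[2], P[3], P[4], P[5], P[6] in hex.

CFB decryption: P_i = C_i ⊕ E(K, C_{i−1}), with C_{0} = IV.
P[1]: E(K, 0x2C) = 0x48; 0xDF ⊕ 0x48 = 0x97.
P[2]: E(K, 0xDF) = 0xFB; 0x8D ⊕ 0xFB = 0x76.
P[3]: E(K, 0x8D) = 0xA9; 0xFE ⊕ 0xA9 = 0x57.
P[4]: E(K, 0xFE) = 0x1A; 0x61 ⊕ 0x1A = 0x7B.
P[5]: E(K, 0x61) = 0x7D; 0xD5 ⊕ 0x7D = 0xA8.
P[6]: E(K, 0xD5) = 0xF1; 0x78 ⊕ 0xF1 = 0x89.

P[1] = 0x97, P[2] = 0x76, P[3] = 0x57, P[4] = 0x7B, P[5] = 0xA8, P[6] = 0x89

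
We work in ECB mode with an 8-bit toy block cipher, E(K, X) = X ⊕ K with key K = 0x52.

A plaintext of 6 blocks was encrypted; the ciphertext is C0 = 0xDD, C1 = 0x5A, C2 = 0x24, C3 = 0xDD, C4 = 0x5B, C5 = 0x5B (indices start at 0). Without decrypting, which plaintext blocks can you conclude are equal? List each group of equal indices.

ECB encrypts each block independently with the same key, so equal ciphertext blocks imply equal plaintext blocks.
C0 = C3 = 0xDD, so P0 = P3.
C4 = C5 = 0x5B, so P4 = P5.

P0 = P3; P4 = P5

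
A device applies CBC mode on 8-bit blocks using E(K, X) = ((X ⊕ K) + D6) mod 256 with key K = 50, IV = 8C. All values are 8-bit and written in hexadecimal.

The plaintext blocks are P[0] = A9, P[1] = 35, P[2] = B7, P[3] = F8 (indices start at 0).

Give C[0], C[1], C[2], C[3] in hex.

C[0] = 4B, C[1] = 04, C[2] = B9, C[3] = E7

CBC encryption: C_i = E(K, P_i ⊕ C_{i−1}), with C_{−1} = IV.
C[0]: P[0] ⊕ 8C = 25; E(K, 25) = 4B.
C[1]: P[1] ⊕ 4B = 7E; E(K, 7E) = 04.
C[2]: P[2] ⊕ 04 = B3; E(K, B3) = B9.
C[3]: P[3] ⊕ B9 = 41; E(K, 41) = E7.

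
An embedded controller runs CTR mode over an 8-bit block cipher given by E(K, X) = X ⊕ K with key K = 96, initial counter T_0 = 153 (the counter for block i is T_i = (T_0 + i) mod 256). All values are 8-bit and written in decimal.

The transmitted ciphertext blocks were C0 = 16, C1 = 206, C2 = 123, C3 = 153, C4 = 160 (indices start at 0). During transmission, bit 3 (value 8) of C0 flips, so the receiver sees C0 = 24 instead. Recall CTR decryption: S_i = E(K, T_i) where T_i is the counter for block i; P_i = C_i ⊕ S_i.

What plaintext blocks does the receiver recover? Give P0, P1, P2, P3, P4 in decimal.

Only C0 changed, to 24. In CTR, a change in C_i flips the same bit in P_i only; the keystream is unaffected. Decrypting the received ciphertext:
P0: T = 153, S = E(K, T) = 249; 24 ⊕ 249 = 225.
P1: T = 154, S = E(K, T) = 250; 206 ⊕ 250 = 52.
P2: T = 155, S = E(K, T) = 251; 123 ⊕ 251 = 128.
P3: T = 156, S = E(K, T) = 252; 153 ⊕ 252 = 101.
P4: T = 157, S = E(K, T) = 253; 160 ⊕ 253 = 93.
Blocks that differ from the original plaintext: P0.

P0 = 225, P1 = 52, P2 = 128, P3 = 101, P4 = 93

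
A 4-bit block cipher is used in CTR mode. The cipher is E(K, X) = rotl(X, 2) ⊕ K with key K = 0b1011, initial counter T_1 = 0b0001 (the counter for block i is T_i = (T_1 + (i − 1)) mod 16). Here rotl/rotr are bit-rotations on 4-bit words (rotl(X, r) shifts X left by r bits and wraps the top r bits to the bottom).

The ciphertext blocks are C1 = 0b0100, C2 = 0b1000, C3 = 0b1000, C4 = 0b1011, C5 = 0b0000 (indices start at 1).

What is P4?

CTR decryption: S_i = E(K, T_i) where T_i is the counter for block i; P_i = C_i ⊕ S_i.
P4: T = 0b0100, S = E(K, T) = 0b1010; 0b1011 ⊕ 0b1010 = 0b0001.

P4 = 0b0001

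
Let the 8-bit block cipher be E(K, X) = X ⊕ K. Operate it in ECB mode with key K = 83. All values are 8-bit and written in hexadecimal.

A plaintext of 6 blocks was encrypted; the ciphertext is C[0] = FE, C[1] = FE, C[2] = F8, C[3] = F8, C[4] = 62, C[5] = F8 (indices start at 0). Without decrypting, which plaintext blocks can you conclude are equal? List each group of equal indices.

P[0] = P[1]; P[2] = P[3] = P[5]

ECB encrypts each block independently with the same key, so equal ciphertext blocks imply equal plaintext blocks.
C[0] = C[1] = FE, so P[0] = P[1].
C[2] = C[3] = C[5] = F8, so P[2] = P[3] = P[5].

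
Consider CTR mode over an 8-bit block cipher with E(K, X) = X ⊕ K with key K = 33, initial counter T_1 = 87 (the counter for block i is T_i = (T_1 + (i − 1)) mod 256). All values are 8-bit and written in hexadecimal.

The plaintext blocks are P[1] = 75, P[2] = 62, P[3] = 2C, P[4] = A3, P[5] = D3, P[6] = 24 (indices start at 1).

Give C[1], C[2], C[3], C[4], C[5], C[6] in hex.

CTR encryption: S_i = E(K, T_i) where T_i is the counter for block i; C_i = P_i ⊕ S_i.
C[1]: T = 87, S = E(K, T) = B4; 75 ⊕ B4 = C1.
C[2]: T = 88, S = E(K, T) = BB; 62 ⊕ BB = D9.
C[3]: T = 89, S = E(K, T) = BA; 2C ⊕ BA = 96.
C[4]: T = 8A, S = E(K, T) = B9; A3 ⊕ B9 = 1A.
C[5]: T = 8B, S = E(K, T) = B8; D3 ⊕ B8 = 6B.
C[6]: T = 8C, S = E(K, T) = BF; 24 ⊕ BF = 9B.

C[1] = C1, C[2] = D9, C[3] = 96, C[4] = 1A, C[5] = 6B, C[6] = 9B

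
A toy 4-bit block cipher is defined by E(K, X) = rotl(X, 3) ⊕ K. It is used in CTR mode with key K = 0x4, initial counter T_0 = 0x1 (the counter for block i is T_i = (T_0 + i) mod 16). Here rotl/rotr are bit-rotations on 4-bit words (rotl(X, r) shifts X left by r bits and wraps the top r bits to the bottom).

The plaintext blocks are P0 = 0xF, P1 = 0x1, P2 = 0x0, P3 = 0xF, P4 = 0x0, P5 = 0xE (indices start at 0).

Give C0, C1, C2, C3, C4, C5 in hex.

CTR encryption: S_i = E(K, T_i) where T_i is the counter for block i; C_i = P_i ⊕ S_i.
C0: T = 0x1, S = E(K, T) = 0xC; 0xF ⊕ 0xC = 0x3.
C1: T = 0x2, S = E(K, T) = 0x5; 0x1 ⊕ 0x5 = 0x4.
C2: T = 0x3, S = E(K, T) = 0xD; 0x0 ⊕ 0xD = 0xD.
C3: T = 0x4, S = E(K, T) = 0x6; 0xF ⊕ 0x6 = 0x9.
C4: T = 0x5, S = E(K, T) = 0xE; 0x0 ⊕ 0xE = 0xE.
C5: T = 0x6, S = E(K, T) = 0x7; 0xE ⊕ 0x7 = 0x9.

C0 = 0x3, C1 = 0x4, C2 = 0xD, C3 = 0x9, C4 = 0xE, C5 = 0x9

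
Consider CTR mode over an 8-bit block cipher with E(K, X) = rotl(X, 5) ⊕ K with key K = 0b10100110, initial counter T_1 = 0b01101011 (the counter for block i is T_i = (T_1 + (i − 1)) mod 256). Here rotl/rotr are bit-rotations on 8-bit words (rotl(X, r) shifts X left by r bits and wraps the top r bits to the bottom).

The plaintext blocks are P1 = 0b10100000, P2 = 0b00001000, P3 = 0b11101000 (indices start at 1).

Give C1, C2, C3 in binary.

CTR encryption: S_i = E(K, T_i) where T_i is the counter for block i; C_i = P_i ⊕ S_i.
C1: T = 0b01101011, S = E(K, T) = 0b11001011; 0b10100000 ⊕ 0b11001011 = 0b01101011.
C2: T = 0b01101100, S = E(K, T) = 0b00101011; 0b00001000 ⊕ 0b00101011 = 0b00100011.
C3: T = 0b01101101, S = E(K, T) = 0b00001011; 0b11101000 ⊕ 0b00001011 = 0b11100011.

C1 = 0b01101011, C2 = 0b00100011, C3 = 0b11100011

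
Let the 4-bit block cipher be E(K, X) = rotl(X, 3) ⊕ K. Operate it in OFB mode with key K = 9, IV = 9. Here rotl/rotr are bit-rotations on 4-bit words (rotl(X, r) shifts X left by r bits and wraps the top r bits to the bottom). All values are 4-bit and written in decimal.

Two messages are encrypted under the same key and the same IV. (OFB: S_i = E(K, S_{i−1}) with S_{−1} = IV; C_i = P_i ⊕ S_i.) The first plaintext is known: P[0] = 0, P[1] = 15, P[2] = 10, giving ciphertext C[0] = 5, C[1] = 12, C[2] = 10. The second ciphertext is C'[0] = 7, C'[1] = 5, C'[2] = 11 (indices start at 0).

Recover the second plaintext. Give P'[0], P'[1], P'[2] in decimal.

In OFB with a reused IV, both messages share the same keystream S_i, so C_i ⊕ C'_i = P_i ⊕ P'_i and thus P'_i = P_i ⊕ C_i ⊕ C'_i.
P'[0]: 0 ⊕ 5 ⊕ 7 = 2.
P'[1]: 15 ⊕ 12 ⊕ 5 = 6.
P'[2]: 10 ⊕ 10 ⊕ 11 = 11.

P'[0] = 2, P'[1] = 6, P'[2] = 11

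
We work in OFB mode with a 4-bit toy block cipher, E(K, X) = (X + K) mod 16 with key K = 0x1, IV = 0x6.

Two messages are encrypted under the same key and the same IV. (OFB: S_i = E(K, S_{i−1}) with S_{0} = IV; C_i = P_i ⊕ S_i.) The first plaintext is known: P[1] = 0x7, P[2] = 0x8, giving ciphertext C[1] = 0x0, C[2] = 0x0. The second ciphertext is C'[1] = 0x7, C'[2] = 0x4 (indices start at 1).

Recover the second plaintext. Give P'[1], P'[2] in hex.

In OFB with a reused IV, both messages share the same keystream S_i, so C_i ⊕ C'_i = P_i ⊕ P'_i and thus P'_i = P_i ⊕ C_i ⊕ C'_i.
P'[1]: 0x7 ⊕ 0x0 ⊕ 0x7 = 0x0.
P'[2]: 0x8 ⊕ 0x0 ⊕ 0x4 = 0xC.

P'[1] = 0x0, P'[2] = 0xC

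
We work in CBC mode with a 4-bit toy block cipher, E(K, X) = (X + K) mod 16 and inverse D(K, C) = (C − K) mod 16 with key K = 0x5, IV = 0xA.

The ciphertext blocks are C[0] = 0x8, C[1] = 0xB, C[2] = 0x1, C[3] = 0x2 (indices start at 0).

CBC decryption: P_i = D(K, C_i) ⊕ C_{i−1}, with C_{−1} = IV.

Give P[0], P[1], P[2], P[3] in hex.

P[0] = 0x9, P[1] = 0xE, P[2] = 0x7, P[3] = 0xC

P[0]: D(K, 0x8) = 0x3; 0x3 ⊕ 0xA = 0x9.
P[1]: D(K, 0xB) = 0x6; 0x6 ⊕ 0x8 = 0xE.
P[2]: D(K, 0x1) = 0xC; 0xC ⊕ 0xB = 0x7.
P[3]: D(K, 0x2) = 0xD; 0xD ⊕ 0x1 = 0xC.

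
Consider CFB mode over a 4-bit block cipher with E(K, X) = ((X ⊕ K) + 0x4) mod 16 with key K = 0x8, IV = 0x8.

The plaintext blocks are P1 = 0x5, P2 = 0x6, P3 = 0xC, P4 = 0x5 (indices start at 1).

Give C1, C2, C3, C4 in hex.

C1 = 0x1, C2 = 0xB, C3 = 0xB, C4 = 0x2

CFB encryption: C_i = P_i ⊕ E(K, C_{i−1}), with C_{0} = IV.
C1: E(K, 0x8) = 0x4; 0x5 ⊕ 0x4 = 0x1.
C2: E(K, 0x1) = 0xD; 0x6 ⊕ 0xD = 0xB.
C3: E(K, 0xB) = 0x7; 0xC ⊕ 0x7 = 0xB.
C4: E(K, 0xB) = 0x7; 0x5 ⊕ 0x7 = 0x2.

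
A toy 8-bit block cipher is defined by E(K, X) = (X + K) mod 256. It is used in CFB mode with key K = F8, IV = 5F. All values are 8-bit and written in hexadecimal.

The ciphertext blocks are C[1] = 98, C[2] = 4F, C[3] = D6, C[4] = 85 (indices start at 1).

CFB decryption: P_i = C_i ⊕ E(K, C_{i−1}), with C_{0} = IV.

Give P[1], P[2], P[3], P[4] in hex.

P[1] = CF, P[2] = DF, P[3] = 91, P[4] = 4B

P[1]: E(K, 5F) = 57; 98 ⊕ 57 = CF.
P[2]: E(K, 98) = 90; 4F ⊕ 90 = DF.
P[3]: E(K, 4F) = 47; D6 ⊕ 47 = 91.
P[4]: E(K, D6) = CE; 85 ⊕ CE = 4B.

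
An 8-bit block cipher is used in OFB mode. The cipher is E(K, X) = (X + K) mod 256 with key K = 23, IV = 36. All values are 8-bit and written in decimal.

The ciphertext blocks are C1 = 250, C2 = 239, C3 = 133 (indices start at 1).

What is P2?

OFB decryption: S_i = E(K, S_{i−1}) with S_{0} = IV; P_i = C_i ⊕ S_i.
P1: S = E(K, 36) = 59; 250 ⊕ 59 = 193.
P2: S = E(K, 59) = 82; 239 ⊕ 82 = 189.

P2 = 189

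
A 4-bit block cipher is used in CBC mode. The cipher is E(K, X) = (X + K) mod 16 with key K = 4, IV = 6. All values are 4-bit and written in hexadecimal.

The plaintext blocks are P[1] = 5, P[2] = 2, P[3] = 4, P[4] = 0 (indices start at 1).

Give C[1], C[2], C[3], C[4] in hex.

CBC encryption: C_i = E(K, P_i ⊕ C_{i−1}), with C_{0} = IV.
C[1]: P[1] ⊕ 6 = 3; E(K, 3) = 7.
C[2]: P[2] ⊕ 7 = 5; E(K, 5) = 9.
C[3]: P[3] ⊕ 9 = D; E(K, D) = 1.
C[4]: P[4] ⊕ 1 = 1; E(K, 1) = 5.

C[1] = 7, C[2] = 9, C[3] = 1, C[4] = 5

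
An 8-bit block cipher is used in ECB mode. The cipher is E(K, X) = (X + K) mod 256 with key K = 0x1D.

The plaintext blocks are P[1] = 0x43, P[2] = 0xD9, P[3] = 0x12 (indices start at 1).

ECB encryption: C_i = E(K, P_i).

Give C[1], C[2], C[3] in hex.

C[1]: E(K, 0x43) = 0x60.
C[2]: E(K, 0xD9) = 0xF6.
C[3]: E(K, 0x12) = 0x2F.

C[1] = 0x60, C[2] = 0xF6, C[3] = 0x2F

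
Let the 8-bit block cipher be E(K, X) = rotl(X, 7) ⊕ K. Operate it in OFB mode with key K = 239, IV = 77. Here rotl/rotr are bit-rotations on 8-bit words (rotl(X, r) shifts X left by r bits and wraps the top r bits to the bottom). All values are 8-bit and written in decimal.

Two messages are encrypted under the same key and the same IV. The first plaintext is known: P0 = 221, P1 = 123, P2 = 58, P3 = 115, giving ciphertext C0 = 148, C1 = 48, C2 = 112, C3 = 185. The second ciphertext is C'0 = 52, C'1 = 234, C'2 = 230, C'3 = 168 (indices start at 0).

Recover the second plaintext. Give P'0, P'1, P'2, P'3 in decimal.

P'0 = 125, P'1 = 161, P'2 = 172, P'3 = 98

In OFB with a reused IV, both messages share the same keystream S_i, so C_i ⊕ C'_i = P_i ⊕ P'_i and thus P'_i = P_i ⊕ C_i ⊕ C'_i.
P'0: 221 ⊕ 148 ⊕ 52 = 125.
P'1: 123 ⊕ 48 ⊕ 234 = 161.
P'2: 58 ⊕ 112 ⊕ 230 = 172.
P'3: 115 ⊕ 185 ⊕ 168 = 98.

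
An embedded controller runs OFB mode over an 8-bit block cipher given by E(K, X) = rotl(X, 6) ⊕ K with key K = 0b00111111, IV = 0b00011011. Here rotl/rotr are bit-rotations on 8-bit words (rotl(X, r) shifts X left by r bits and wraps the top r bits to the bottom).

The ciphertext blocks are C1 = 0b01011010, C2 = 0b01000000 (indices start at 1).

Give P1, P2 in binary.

OFB decryption: S_i = E(K, S_{i−1}) with S_{0} = IV; P_i = C_i ⊕ S_i.
P1: S = E(K, 0b00011011) = 0b11111001; 0b01011010 ⊕ 0b11111001 = 0b10100011.
P2: S = E(K, 0b11111001) = 0b01000001; 0b01000000 ⊕ 0b01000001 = 0b00000001.

P1 = 0b10100011, P2 = 0b00000001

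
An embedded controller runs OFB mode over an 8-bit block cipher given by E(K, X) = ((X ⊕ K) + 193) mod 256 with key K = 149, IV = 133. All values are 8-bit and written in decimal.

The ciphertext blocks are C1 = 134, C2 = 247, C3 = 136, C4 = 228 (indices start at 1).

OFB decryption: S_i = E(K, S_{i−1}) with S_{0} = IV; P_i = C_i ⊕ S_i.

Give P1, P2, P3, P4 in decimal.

P1 = 87, P2 = 242, P3 = 217, P4 = 97

P1: S = E(K, 133) = 209; 134 ⊕ 209 = 87.
P2: S = E(K, 209) = 5; 247 ⊕ 5 = 242.
P3: S = E(K, 5) = 81; 136 ⊕ 81 = 217.
P4: S = E(K, 81) = 133; 228 ⊕ 133 = 97.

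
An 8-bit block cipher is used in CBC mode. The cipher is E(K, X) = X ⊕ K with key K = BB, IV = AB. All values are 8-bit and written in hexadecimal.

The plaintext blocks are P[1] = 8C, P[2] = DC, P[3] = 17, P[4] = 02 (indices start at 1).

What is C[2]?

C[2] = FB

CBC encryption: C_i = E(K, P_i ⊕ C_{i−1}), with C_{0} = IV.
C[1]: P[1] ⊕ AB = 27; E(K, 27) = 9C.
C[2]: P[2] ⊕ 9C = 40; E(K, 40) = FB.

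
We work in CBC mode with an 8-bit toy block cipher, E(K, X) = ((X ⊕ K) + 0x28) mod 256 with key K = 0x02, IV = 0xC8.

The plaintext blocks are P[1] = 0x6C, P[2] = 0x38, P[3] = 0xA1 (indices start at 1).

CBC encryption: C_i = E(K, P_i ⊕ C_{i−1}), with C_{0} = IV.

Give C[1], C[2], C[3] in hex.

C[1]: P[1] ⊕ 0xC8 = 0xA4; E(K, 0xA4) = 0xCE.
C[2]: P[2] ⊕ 0xCE = 0xF6; E(K, 0xF6) = 0x1C.
C[3]: P[3] ⊕ 0x1C = 0xBD; E(K, 0xBD) = 0xE7.

C[1] = 0xCE, C[2] = 0x1C, C[3] = 0xE7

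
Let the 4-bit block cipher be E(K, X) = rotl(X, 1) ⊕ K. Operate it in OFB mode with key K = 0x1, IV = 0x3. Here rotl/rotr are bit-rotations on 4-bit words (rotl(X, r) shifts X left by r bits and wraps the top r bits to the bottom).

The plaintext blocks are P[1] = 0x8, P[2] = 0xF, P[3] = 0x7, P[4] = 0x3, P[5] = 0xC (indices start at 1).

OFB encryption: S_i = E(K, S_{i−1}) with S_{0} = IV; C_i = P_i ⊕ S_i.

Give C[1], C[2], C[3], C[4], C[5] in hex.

C[1] = 0xF, C[2] = 0x0, C[3] = 0x9, C[4] = 0xF, C[5] = 0x4

C[1]: S = E(K, 0x3) = 0x7; 0x8 ⊕ 0x7 = 0xF.
C[2]: S = E(K, 0x7) = 0xF; 0xF ⊕ 0xF = 0x0.
C[3]: S = E(K, 0xF) = 0xE; 0x7 ⊕ 0xE = 0x9.
C[4]: S = E(K, 0xE) = 0xC; 0x3 ⊕ 0xC = 0xF.
C[5]: S = E(K, 0xC) = 0x8; 0xC ⊕ 0x8 = 0x4.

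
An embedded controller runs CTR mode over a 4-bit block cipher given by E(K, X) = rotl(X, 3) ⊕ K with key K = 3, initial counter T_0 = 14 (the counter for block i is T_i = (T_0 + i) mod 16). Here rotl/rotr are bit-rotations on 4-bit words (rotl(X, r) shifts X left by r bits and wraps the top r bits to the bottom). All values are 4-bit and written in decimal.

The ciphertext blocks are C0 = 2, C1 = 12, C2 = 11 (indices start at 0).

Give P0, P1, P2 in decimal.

CTR decryption: S_i = E(K, T_i) where T_i is the counter for block i; P_i = C_i ⊕ S_i.
P0: T = 14, S = E(K, T) = 4; 2 ⊕ 4 = 6.
P1: T = 15, S = E(K, T) = 12; 12 ⊕ 12 = 0.
P2: T = 0, S = E(K, T) = 3; 11 ⊕ 3 = 8.

P0 = 6, P1 = 0, P2 = 8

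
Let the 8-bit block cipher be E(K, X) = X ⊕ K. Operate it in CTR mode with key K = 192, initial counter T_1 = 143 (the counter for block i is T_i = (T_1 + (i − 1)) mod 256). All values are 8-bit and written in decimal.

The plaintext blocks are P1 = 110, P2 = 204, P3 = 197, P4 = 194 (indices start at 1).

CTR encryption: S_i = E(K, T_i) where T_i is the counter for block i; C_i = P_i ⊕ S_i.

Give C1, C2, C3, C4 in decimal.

C1: T = 143, S = E(K, T) = 79; 110 ⊕ 79 = 33.
C2: T = 144, S = E(K, T) = 80; 204 ⊕ 80 = 156.
C3: T = 145, S = E(K, T) = 81; 197 ⊕ 81 = 148.
C4: T = 146, S = E(K, T) = 82; 194 ⊕ 82 = 144.

C1 = 33, C2 = 156, C3 = 148, C4 = 144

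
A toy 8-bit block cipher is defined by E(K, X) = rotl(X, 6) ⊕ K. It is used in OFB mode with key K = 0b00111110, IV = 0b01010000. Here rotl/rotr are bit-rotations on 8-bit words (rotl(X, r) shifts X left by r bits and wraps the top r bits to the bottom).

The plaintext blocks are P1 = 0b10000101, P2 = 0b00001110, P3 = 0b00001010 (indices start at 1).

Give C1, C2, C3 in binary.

OFB encryption: S_i = E(K, S_{i−1}) with S_{0} = IV; C_i = P_i ⊕ S_i.
C1: S = E(K, 0b01010000) = 0b00101010; 0b10000101 ⊕ 0b00101010 = 0b10101111.
C2: S = E(K, 0b00101010) = 0b10110100; 0b00001110 ⊕ 0b10110100 = 0b10111010.
C3: S = E(K, 0b10110100) = 0b00010011; 0b00001010 ⊕ 0b00010011 = 0b00011001.

C1 = 0b10101111, C2 = 0b10111010, C3 = 0b00011001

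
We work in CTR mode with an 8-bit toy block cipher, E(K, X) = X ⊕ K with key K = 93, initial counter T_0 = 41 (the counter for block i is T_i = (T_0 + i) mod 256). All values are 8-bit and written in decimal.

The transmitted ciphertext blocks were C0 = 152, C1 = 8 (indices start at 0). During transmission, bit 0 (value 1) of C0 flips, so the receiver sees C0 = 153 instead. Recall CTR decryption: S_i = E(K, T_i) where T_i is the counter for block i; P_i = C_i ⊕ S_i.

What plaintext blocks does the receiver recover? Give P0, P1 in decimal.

Only C0 changed, to 153. In CTR, a change in C_i flips the same bit in P_i only; the keystream is unaffected. Decrypting the received ciphertext:
P0: T = 41, S = E(K, T) = 116; 153 ⊕ 116 = 237.
P1: T = 42, S = E(K, T) = 119; 8 ⊕ 119 = 127.
Blocks that differ from the original plaintext: P0.

P0 = 237, P1 = 127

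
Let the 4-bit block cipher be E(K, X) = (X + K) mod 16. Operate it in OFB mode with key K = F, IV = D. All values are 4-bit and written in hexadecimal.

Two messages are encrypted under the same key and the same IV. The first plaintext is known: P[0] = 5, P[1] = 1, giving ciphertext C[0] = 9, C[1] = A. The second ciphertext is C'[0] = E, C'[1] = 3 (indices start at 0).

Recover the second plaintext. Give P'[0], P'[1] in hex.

In OFB with a reused IV, both messages share the same keystream S_i, so C_i ⊕ C'_i = P_i ⊕ P'_i and thus P'_i = P_i ⊕ C_i ⊕ C'_i.
P'[0]: 5 ⊕ 9 ⊕ E = 2.
P'[1]: 1 ⊕ A ⊕ 3 = 8.

P'[0] = 2, P'[1] = 8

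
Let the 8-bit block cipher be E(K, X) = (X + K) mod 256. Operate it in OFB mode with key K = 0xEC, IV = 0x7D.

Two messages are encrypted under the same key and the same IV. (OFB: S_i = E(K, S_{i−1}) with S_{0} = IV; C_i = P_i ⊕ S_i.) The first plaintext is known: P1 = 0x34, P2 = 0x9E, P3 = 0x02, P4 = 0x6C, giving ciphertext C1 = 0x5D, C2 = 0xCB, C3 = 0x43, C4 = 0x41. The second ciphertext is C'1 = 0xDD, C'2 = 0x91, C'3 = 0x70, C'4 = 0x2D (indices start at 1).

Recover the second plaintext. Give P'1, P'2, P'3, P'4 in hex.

P'1 = 0xB4, P'2 = 0xC4, P'3 = 0x31, P'4 = 0x00

In OFB with a reused IV, both messages share the same keystream S_i, so C_i ⊕ C'_i = P_i ⊕ P'_i and thus P'_i = P_i ⊕ C_i ⊕ C'_i.
P'1: 0x34 ⊕ 0x5D ⊕ 0xDD = 0xB4.
P'2: 0x9E ⊕ 0xCB ⊕ 0x91 = 0xC4.
P'3: 0x02 ⊕ 0x43 ⊕ 0x70 = 0x31.
P'4: 0x6C ⊕ 0x41 ⊕ 0x2D = 0x00.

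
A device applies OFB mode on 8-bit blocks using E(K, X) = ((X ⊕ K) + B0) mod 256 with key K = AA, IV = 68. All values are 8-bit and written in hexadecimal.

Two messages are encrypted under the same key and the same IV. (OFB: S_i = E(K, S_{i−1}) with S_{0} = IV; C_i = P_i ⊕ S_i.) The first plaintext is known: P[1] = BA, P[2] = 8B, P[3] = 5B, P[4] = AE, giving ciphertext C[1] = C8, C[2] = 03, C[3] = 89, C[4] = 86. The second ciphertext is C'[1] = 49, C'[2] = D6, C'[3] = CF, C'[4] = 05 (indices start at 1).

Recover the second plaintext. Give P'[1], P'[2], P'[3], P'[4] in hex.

In OFB with a reused IV, both messages share the same keystream S_i, so C_i ⊕ C'_i = P_i ⊕ P'_i and thus P'_i = P_i ⊕ C_i ⊕ C'_i.
P'[1]: BA ⊕ C8 ⊕ 49 = 3B.
P'[2]: 8B ⊕ 03 ⊕ D6 = 5E.
P'[3]: 5B ⊕ 89 ⊕ CF = 1D.
P'[4]: AE ⊕ 86 ⊕ 05 = 2D.

P'[1] = 3B, P'[2] = 5E, P'[3] = 1D, P'[4] = 2D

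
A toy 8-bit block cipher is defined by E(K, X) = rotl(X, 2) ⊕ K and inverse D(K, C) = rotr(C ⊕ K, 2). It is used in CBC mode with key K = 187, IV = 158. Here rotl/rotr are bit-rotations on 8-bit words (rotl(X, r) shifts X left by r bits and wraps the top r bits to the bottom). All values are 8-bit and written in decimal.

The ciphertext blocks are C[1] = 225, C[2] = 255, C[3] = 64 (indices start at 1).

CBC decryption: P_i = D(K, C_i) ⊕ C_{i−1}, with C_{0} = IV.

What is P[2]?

P[2]: D(K, 255) = 17; 17 ⊕ 225 = 240.

P[2] = 240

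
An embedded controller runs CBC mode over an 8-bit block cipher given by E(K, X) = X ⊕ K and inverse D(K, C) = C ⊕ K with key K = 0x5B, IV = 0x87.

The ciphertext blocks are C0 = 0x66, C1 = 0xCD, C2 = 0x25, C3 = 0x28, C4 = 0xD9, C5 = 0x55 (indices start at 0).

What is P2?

P2 = 0xB3

CBC decryption: P_i = D(K, C_i) ⊕ C_{i−1}, with C_{−1} = IV.
P2: D(K, 0x25) = 0x7E; 0x7E ⊕ 0xCD = 0xB3.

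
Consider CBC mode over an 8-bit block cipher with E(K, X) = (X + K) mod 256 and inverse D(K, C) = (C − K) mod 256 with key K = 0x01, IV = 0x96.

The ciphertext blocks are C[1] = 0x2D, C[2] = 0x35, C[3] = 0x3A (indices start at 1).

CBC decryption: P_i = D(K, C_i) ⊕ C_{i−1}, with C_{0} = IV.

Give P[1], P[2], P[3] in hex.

P[1] = 0xBA, P[2] = 0x19, P[3] = 0x0C

P[1]: D(K, 0x2D) = 0x2C; 0x2C ⊕ 0x96 = 0xBA.
P[2]: D(K, 0x35) = 0x34; 0x34 ⊕ 0x2D = 0x19.
P[3]: D(K, 0x3A) = 0x39; 0x39 ⊕ 0x35 = 0x0C.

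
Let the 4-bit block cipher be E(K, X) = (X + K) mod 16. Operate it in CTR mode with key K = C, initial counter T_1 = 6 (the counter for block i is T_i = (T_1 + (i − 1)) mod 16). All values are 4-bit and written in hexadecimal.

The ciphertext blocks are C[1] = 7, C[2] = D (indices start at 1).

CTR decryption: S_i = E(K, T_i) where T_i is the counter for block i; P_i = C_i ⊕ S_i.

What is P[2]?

P[2]: T = 7, S = E(K, T) = 3; D ⊕ 3 = E.

P[2] = E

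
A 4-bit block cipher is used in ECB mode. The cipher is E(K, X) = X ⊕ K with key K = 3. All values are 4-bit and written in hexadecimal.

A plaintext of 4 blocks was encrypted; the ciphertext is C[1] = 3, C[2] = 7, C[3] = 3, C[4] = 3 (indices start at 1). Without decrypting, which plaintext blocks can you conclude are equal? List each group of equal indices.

ECB encrypts each block independently with the same key, so equal ciphertext blocks imply equal plaintext blocks.
C[1] = C[3] = C[4] = 3, so P[1] = P[3] = P[4].

P[1] = P[3] = P[4]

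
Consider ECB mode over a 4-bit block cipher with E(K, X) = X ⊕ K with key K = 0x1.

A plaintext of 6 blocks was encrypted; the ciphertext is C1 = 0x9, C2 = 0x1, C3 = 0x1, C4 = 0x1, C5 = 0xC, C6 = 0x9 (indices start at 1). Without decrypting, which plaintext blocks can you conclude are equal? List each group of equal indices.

ECB encrypts each block independently with the same key, so equal ciphertext blocks imply equal plaintext blocks.
C1 = C6 = 0x9, so P1 = P6.
C2 = C3 = C4 = 0x1, so P2 = P3 = P4.

P1 = P6; P2 = P3 = P4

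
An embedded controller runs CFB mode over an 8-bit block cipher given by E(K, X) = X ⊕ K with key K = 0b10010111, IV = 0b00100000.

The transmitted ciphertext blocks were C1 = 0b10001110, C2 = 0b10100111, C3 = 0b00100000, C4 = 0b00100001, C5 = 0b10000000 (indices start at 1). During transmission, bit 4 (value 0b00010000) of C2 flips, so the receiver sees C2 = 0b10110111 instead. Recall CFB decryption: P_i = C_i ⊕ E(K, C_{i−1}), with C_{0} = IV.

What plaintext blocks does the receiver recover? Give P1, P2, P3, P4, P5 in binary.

P1 = 0b00111001, P2 = 0b10101110, P3 = 0b00000000, P4 = 0b10010110, P5 = 0b00110110

Only C2 changed, to 0b10110111. In CFB, a change in C_i flips the same bit in P_i and garbles P_{i+1}. Decrypting the received ciphertext:
P1: E(K, 0b00100000) = 0b10110111; 0b10001110 ⊕ 0b10110111 = 0b00111001.
P2: E(K, 0b10001110) = 0b00011001; 0b10110111 ⊕ 0b00011001 = 0b10101110.
P3: E(K, 0b10110111) = 0b00100000; 0b00100000 ⊕ 0b00100000 = 0b00000000.
P4: E(K, 0b00100000) = 0b10110111; 0b00100001 ⊕ 0b10110111 = 0b10010110.
P5: E(K, 0b00100001) = 0b10110110; 0b10000000 ⊕ 0b10110110 = 0b00110110.
Blocks that differ from the original plaintext: P2, P3.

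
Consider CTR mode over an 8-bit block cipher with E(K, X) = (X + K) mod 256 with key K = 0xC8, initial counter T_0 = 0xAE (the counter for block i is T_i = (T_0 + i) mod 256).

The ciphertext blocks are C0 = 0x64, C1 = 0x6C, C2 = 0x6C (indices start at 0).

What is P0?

P0 = 0x12

CTR decryption: S_i = E(K, T_i) where T_i is the counter for block i; P_i = C_i ⊕ S_i.
P0: T = 0xAE, S = E(K, T) = 0x76; 0x64 ⊕ 0x76 = 0x12.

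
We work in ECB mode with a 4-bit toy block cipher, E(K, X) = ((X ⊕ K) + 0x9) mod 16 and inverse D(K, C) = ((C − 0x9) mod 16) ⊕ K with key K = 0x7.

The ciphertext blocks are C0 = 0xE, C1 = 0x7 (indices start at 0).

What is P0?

ECB decryption: P_i = D(K, C_i).
P0: D(K, 0xE) = 0x2.

P0 = 0x2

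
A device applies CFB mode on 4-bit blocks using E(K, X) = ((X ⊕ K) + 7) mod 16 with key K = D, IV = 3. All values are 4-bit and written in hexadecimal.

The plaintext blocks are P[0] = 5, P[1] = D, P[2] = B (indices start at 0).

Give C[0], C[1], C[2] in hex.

C[0] = 0, C[1] = 9, C[2] = 0

CFB encryption: C_i = P_i ⊕ E(K, C_{i−1}), with C_{−1} = IV.
C[0]: E(K, 3) = 5; 5 ⊕ 5 = 0.
C[1]: E(K, 0) = 4; D ⊕ 4 = 9.
C[2]: E(K, 9) = B; B ⊕ B = 0.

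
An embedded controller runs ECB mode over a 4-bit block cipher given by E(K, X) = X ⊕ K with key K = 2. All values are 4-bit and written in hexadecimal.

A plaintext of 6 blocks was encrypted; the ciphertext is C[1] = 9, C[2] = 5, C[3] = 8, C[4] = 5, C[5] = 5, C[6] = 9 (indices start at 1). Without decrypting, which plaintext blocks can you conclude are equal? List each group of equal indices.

P[1] = P[6]; P[2] = P[4] = P[5]

ECB encrypts each block independently with the same key, so equal ciphertext blocks imply equal plaintext blocks.
C[1] = C[6] = 9, so P[1] = P[6].
C[2] = C[4] = C[5] = 5, so P[2] = P[4] = P[5].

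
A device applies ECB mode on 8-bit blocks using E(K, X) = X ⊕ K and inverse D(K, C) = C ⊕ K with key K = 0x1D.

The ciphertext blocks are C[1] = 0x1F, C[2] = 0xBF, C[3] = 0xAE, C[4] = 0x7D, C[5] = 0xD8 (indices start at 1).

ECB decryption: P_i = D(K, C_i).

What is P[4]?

P[4] = 0x60

P[4]: D(K, 0x7D) = 0x60.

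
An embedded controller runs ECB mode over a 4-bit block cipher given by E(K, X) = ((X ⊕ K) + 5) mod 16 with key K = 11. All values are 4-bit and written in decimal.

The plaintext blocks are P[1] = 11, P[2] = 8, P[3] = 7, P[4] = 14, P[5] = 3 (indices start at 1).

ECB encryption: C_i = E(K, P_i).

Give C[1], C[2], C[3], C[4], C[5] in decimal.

C[1] = 5, C[2] = 8, C[3] = 1, C[4] = 10, C[5] = 13

C[1]: E(K, 11) = 5.
C[2]: E(K, 8) = 8.
C[3]: E(K, 7) = 1.
C[4]: E(K, 14) = 10.
C[5]: E(K, 3) = 13.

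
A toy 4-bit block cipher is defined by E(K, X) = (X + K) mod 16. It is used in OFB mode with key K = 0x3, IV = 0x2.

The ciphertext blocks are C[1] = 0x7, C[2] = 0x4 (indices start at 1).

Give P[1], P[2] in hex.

P[1] = 0x2, P[2] = 0xC

OFB decryption: S_i = E(K, S_{i−1}) with S_{0} = IV; P_i = C_i ⊕ S_i.
P[1]: S = E(K, 0x2) = 0x5; 0x7 ⊕ 0x5 = 0x2.
P[2]: S = E(K, 0x5) = 0x8; 0x4 ⊕ 0x8 = 0xC.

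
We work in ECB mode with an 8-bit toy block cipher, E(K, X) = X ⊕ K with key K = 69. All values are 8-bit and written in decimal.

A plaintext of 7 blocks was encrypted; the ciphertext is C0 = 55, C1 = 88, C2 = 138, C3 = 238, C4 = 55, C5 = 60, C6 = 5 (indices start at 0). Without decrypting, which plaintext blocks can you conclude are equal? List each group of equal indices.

ECB encrypts each block independently with the same key, so equal ciphertext blocks imply equal plaintext blocks.
C0 = C4 = 55, so P0 = P4.

P0 = P4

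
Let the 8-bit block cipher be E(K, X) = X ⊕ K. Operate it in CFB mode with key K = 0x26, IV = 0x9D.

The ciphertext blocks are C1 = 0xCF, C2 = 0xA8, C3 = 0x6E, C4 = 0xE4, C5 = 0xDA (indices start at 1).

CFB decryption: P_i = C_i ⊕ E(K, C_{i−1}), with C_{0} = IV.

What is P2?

P2 = 0x41

P2: E(K, 0xCF) = 0xE9; 0xA8 ⊕ 0xE9 = 0x41.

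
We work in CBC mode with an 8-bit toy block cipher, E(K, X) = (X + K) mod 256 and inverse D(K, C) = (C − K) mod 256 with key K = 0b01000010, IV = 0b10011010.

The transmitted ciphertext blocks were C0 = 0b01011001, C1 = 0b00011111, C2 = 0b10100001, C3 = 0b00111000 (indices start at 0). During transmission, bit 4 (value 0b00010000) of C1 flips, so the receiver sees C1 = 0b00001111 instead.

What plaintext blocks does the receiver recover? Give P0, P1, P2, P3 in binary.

CBC decryption: P_i = D(K, C_i) ⊕ C_{i−1}, with C_{−1} = IV.
Only C1 changed, to 0b00001111. In CBC, a change in C_i garbles P_i and flips the same bit in P_{i+1}. Decrypting the received ciphertext:
P0: D(K, 0b01011001) = 0b00010111; 0b00010111 ⊕ 0b10011010 = 0b10001101.
P1: D(K, 0b00001111) = 0b11001101; 0b11001101 ⊕ 0b01011001 = 0b10010100.
P2: D(K, 0b10100001) = 0b01011111; 0b01011111 ⊕ 0b00001111 = 0b01010000.
P3: D(K, 0b00111000) = 0b11110110; 0b11110110 ⊕ 0b10100001 = 0b01010111.
Blocks that differ from the original plaintext: P1, P2.

P0 = 0b10001101, P1 = 0b10010100, P2 = 0b01010000, P3 = 0b01010111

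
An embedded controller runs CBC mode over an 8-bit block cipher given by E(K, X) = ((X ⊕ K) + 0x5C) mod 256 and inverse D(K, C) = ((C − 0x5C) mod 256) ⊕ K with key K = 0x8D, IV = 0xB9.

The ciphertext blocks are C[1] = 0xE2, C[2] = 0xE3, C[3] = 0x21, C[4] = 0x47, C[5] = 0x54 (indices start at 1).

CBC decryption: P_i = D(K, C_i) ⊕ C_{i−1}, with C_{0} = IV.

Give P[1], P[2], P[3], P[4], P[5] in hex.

P[1]: D(K, 0xE2) = 0x0B; 0x0B ⊕ 0xB9 = 0xB2.
P[2]: D(K, 0xE3) = 0x0A; 0x0A ⊕ 0xE2 = 0xE8.
P[3]: D(K, 0x21) = 0x48; 0x48 ⊕ 0xE3 = 0xAB.
P[4]: D(K, 0x47) = 0x66; 0x66 ⊕ 0x21 = 0x47.
P[5]: D(K, 0x54) = 0x75; 0x75 ⊕ 0x47 = 0x32.

P[1] = 0xB2, P[2] = 0xE8, P[3] = 0xAB, P[4] = 0x47, P[5] = 0x32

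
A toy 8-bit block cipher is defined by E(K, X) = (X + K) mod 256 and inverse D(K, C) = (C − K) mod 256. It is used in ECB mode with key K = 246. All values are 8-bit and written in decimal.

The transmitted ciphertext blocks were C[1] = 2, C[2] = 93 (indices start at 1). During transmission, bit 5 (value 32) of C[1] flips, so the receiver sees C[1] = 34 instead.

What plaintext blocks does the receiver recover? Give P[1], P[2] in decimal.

P[1] = 44, P[2] = 103

ECB decryption: P_i = D(K, C_i).
Only C[1] changed, to 34. In ECB, a change in C_i affects only P_i. Decrypting the received ciphertext:
P[1]: D(K, 34) = 44.
P[2]: D(K, 93) = 103.
Blocks that differ from the original plaintext: P[1].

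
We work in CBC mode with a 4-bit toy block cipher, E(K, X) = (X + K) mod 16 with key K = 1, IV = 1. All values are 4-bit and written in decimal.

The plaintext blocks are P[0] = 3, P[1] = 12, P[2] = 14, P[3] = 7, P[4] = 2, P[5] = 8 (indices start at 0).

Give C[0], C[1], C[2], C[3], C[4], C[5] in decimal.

C[0] = 3, C[1] = 0, C[2] = 15, C[3] = 9, C[4] = 12, C[5] = 5

CBC encryption: C_i = E(K, P_i ⊕ C_{i−1}), with C_{−1} = IV.
C[0]: P[0] ⊕ 1 = 2; E(K, 2) = 3.
C[1]: P[1] ⊕ 3 = 15; E(K, 15) = 0.
C[2]: P[2] ⊕ 0 = 14; E(K, 14) = 15.
C[3]: P[3] ⊕ 15 = 8; E(K, 8) = 9.
C[4]: P[4] ⊕ 9 = 11; E(K, 11) = 12.
C[5]: P[5] ⊕ 12 = 4; E(K, 4) = 5.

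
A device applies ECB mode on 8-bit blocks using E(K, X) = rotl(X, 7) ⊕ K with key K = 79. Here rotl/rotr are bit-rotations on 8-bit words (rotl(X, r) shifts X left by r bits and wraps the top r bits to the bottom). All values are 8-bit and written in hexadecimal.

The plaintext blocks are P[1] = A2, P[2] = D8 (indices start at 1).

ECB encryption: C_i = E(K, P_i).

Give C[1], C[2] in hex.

C[1] = 28, C[2] = 15

C[1]: E(K, A2) = 28.
C[2]: E(K, D8) = 15.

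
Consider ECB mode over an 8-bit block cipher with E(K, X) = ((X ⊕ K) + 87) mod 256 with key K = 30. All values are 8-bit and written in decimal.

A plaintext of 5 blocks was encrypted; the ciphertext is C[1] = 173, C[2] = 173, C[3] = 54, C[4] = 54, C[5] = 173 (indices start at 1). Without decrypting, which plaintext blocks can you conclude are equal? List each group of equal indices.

P[1] = P[2] = P[5]; P[3] = P[4]

ECB encrypts each block independently with the same key, so equal ciphertext blocks imply equal plaintext blocks.
C[1] = C[2] = C[5] = 173, so P[1] = P[2] = P[5].
C[3] = C[4] = 54, so P[3] = P[4].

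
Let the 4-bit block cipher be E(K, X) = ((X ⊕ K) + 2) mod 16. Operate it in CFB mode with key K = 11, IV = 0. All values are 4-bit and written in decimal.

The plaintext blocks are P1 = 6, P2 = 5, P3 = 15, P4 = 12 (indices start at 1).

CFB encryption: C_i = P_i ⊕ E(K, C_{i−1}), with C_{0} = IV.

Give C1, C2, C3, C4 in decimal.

C1: E(K, 0) = 13; 6 ⊕ 13 = 11.
C2: E(K, 11) = 2; 5 ⊕ 2 = 7.
C3: E(K, 7) = 14; 15 ⊕ 14 = 1.
C4: E(K, 1) = 12; 12 ⊕ 12 = 0.

C1 = 11, C2 = 7, C3 = 1, C4 = 0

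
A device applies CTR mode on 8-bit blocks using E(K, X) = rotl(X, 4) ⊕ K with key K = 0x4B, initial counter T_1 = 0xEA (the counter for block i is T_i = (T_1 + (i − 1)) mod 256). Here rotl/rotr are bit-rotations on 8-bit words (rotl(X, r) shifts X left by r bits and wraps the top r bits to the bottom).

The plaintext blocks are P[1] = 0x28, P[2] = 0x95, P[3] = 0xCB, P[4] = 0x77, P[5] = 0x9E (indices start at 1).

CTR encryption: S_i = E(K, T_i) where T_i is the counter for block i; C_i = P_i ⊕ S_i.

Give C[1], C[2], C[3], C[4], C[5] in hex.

C[1] = 0xCD, C[2] = 0x60, C[3] = 0x4E, C[4] = 0xE2, C[5] = 0x3B

C[1]: T = 0xEA, S = E(K, T) = 0xE5; 0x28 ⊕ 0xE5 = 0xCD.
C[2]: T = 0xEB, S = E(K, T) = 0xF5; 0x95 ⊕ 0xF5 = 0x60.
C[3]: T = 0xEC, S = E(K, T) = 0x85; 0xCB ⊕ 0x85 = 0x4E.
C[4]: T = 0xED, S = E(K, T) = 0x95; 0x77 ⊕ 0x95 = 0xE2.
C[5]: T = 0xEE, S = E(K, T) = 0xA5; 0x9E ⊕ 0xA5 = 0x3B.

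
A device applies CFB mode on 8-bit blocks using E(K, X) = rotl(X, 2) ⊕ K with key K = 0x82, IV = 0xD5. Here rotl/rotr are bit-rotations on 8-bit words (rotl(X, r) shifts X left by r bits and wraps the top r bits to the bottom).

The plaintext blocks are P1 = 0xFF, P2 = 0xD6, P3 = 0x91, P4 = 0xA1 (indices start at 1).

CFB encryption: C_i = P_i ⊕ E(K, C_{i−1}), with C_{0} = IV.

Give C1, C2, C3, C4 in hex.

C1 = 0x2A, C2 = 0xFC, C3 = 0xE0, C4 = 0xA0

C1: E(K, 0xD5) = 0xD5; 0xFF ⊕ 0xD5 = 0x2A.
C2: E(K, 0x2A) = 0x2A; 0xD6 ⊕ 0x2A = 0xFC.
C3: E(K, 0xFC) = 0x71; 0x91 ⊕ 0x71 = 0xE0.
C4: E(K, 0xE0) = 0x01; 0xA1 ⊕ 0x01 = 0xA0.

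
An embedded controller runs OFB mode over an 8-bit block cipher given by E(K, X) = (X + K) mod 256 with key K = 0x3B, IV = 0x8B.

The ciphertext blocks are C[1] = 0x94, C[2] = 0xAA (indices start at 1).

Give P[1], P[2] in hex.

P[1] = 0x52, P[2] = 0xAB

OFB decryption: S_i = E(K, S_{i−1}) with S_{0} = IV; P_i = C_i ⊕ S_i.
P[1]: S = E(K, 0x8B) = 0xC6; 0x94 ⊕ 0xC6 = 0x52.
P[2]: S = E(K, 0xC6) = 0x01; 0xAA ⊕ 0x01 = 0xAB.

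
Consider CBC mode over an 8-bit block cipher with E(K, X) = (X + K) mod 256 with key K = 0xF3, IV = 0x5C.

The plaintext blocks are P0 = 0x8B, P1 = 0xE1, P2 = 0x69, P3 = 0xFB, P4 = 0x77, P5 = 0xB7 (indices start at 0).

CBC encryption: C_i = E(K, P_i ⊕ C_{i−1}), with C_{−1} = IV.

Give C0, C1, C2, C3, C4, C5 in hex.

C0 = 0xCA, C1 = 0x1E, C2 = 0x6A, C3 = 0x84, C4 = 0xE6, C5 = 0x44

C0: P0 ⊕ 0x5C = 0xD7; E(K, 0xD7) = 0xCA.
C1: P1 ⊕ 0xCA = 0x2B; E(K, 0x2B) = 0x1E.
C2: P2 ⊕ 0x1E = 0x77; E(K, 0x77) = 0x6A.
C3: P3 ⊕ 0x6A = 0x91; E(K, 0x91) = 0x84.
C4: P4 ⊕ 0x84 = 0xF3; E(K, 0xF3) = 0xE6.
C5: P5 ⊕ 0xE6 = 0x51; E(K, 0x51) = 0x44.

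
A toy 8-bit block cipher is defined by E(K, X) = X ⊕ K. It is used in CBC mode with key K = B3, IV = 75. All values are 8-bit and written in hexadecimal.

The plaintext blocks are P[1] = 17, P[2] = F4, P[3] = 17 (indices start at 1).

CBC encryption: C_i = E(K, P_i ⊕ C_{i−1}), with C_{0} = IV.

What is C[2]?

C[2] = 96

C[1]: P[1] ⊕ 75 = 62; E(K, 62) = D1.
C[2]: P[2] ⊕ D1 = 25; E(K, 25) = 96.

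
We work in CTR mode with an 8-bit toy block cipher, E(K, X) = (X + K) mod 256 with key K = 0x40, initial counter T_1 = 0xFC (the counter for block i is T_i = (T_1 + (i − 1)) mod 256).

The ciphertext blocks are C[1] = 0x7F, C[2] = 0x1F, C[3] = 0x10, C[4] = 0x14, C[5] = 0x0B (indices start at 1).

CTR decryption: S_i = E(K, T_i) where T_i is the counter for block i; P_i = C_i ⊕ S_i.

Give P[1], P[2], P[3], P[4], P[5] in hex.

P[1]: T = 0xFC, S = E(K, T) = 0x3C; 0x7F ⊕ 0x3C = 0x43.
P[2]: T = 0xFD, S = E(K, T) = 0x3D; 0x1F ⊕ 0x3D = 0x22.
P[3]: T = 0xFE, S = E(K, T) = 0x3E; 0x10 ⊕ 0x3E = 0x2E.
P[4]: T = 0xFF, S = E(K, T) = 0x3F; 0x14 ⊕ 0x3F = 0x2B.
P[5]: T = 0x00, S = E(K, T) = 0x40; 0x0B ⊕ 0x40 = 0x4B.

P[1] = 0x43, P[2] = 0x22, P[3] = 0x2E, P[4] = 0x2B, P[5] = 0x4B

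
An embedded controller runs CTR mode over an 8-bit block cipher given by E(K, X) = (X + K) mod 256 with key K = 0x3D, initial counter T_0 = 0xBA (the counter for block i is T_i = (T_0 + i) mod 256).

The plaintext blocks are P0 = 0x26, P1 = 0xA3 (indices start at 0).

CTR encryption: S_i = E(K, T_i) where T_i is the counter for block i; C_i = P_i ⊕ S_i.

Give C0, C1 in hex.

C0: T = 0xBA, S = E(K, T) = 0xF7; 0x26 ⊕ 0xF7 = 0xD1.
C1: T = 0xBB, S = E(K, T) = 0xF8; 0xA3 ⊕ 0xF8 = 0x5B.

C0 = 0xD1, C1 = 0x5B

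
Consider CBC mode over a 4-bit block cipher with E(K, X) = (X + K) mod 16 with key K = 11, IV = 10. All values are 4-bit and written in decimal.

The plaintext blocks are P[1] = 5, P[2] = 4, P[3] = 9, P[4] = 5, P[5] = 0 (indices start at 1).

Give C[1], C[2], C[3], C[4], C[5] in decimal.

CBC encryption: C_i = E(K, P_i ⊕ C_{i−1}), with C_{0} = IV.
C[1]: P[1] ⊕ 10 = 15; E(K, 15) = 10.
C[2]: P[2] ⊕ 10 = 14; E(K, 14) = 9.
C[3]: P[3] ⊕ 9 = 0; E(K, 0) = 11.
C[4]: P[4] ⊕ 11 = 14; E(K, 14) = 9.
C[5]: P[5] ⊕ 9 = 9; E(K, 9) = 4.

C[1] = 10, C[2] = 9, C[3] = 11, C[4] = 9, C[5] = 4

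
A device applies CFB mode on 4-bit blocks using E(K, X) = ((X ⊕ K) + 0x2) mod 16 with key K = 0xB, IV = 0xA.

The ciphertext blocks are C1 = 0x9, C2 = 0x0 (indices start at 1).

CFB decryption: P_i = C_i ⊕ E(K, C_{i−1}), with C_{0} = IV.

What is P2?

P2 = 0x4

P2: E(K, 0x9) = 0x4; 0x0 ⊕ 0x4 = 0x4.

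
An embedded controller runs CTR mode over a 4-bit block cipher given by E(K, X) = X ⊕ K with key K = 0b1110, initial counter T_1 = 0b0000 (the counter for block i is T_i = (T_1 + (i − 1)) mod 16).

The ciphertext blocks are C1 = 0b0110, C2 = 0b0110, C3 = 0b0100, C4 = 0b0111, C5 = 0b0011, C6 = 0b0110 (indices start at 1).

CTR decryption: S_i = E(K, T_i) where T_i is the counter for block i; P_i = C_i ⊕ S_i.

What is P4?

P4 = 0b1010

P4: T = 0b0011, S = E(K, T) = 0b1101; 0b0111 ⊕ 0b1101 = 0b1010.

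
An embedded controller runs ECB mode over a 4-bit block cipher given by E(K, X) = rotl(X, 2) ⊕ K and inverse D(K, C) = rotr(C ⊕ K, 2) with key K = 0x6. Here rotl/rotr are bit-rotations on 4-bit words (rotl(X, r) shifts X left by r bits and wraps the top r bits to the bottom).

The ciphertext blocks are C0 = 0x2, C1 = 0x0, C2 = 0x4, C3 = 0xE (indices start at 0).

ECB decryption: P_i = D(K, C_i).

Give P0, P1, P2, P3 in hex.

P0 = 0x1, P1 = 0x9, P2 = 0x8, P3 = 0x2

P0: D(K, 0x2) = 0x1.
P1: D(K, 0x0) = 0x9.
P2: D(K, 0x4) = 0x8.
P3: D(K, 0xE) = 0x2.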